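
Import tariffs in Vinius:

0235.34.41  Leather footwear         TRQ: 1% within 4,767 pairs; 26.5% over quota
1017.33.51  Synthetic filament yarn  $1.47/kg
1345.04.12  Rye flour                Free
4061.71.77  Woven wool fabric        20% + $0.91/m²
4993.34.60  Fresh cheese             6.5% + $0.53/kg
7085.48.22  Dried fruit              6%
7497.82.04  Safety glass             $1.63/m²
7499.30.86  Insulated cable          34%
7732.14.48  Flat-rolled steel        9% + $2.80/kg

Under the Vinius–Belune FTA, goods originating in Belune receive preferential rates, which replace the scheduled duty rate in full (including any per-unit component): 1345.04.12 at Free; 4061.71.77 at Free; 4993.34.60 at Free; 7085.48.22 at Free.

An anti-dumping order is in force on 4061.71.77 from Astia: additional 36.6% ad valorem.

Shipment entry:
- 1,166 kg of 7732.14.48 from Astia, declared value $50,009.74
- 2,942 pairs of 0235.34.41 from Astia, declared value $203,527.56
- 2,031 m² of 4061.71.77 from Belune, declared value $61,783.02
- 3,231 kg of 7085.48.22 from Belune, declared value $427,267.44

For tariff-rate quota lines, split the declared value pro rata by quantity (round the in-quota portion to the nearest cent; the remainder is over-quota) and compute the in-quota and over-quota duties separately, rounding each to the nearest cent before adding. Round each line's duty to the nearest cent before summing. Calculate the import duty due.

Line 1 (7732.14.48, Astia, 1,166 kg, $50,009.74):
Base rate for 7732.14.48 is 9% + $2.80/kg.
Duty = $50,009.74 × 9% + 1,166 × $2.80 = $7,765.68.
Line 2 (0235.34.41, Astia, 2,942 pairs, $203,527.56):
Code 0235.34.41 is under a tariff-rate quota (threshold 4,767 pairs). Quantity 2,942 pairs is within the quota, so the in-quota rate 1% applies to the full value.
Duty = $203,527.56 × 1% = $2,035.28.
Line 3 (4061.71.77, Belune, 2,031 m², $61,783.02):
Base rate for 4061.71.77 is 20% + $0.91/m².
Origin Belune qualifies under the Vinius–Belune agreement and 4061.71.77 is covered: preferential rate Free applies instead.
The additional-duty order on 4061.71.77 targets Astia, not Belune; it does not apply.
Duty = $61,783.02 × 0% = $0.00.
Line 4 (7085.48.22, Belune, 3,231 kg, $427,267.44):
Base rate for 7085.48.22 is 6%.
Origin Belune qualifies under the Vinius–Belune agreement and 7085.48.22 is covered: preferential rate Free applies instead.
Duty = $427,267.44 × 0% = $0.00.
Total = $7,765.68 + $2,035.28 + $0.00 + $0.00 = $9,800.96.

$9,800.96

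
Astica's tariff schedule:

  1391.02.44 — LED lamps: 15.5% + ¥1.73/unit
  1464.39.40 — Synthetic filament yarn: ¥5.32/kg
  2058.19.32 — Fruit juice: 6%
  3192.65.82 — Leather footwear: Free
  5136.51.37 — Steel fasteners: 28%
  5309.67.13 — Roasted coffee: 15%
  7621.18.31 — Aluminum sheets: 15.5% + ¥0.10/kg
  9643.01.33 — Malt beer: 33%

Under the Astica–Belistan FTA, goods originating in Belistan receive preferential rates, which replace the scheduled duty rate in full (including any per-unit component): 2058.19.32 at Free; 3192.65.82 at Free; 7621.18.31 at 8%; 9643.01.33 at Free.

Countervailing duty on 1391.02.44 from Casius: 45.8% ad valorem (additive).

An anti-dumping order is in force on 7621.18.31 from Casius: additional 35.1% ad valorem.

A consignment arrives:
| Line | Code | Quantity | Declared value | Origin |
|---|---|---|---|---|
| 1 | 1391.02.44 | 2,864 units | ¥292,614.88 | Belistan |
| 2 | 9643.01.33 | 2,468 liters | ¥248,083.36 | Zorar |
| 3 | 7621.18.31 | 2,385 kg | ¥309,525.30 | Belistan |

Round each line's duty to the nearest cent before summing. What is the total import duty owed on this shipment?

¥156,939.56

Line 1 (1391.02.44, Belistan, 2,864 units, ¥292,614.88):
Base rate for 1391.02.44 is 15.5% + ¥1.73/unit.
Origin Belistan is the FTA partner but 1391.02.44 is not on the preference list; base rate stands.
The additional-duty order on 1391.02.44 targets Casius, not Belistan; it does not apply.
Duty = ¥292,614.88 × 15.5% + 2,864 × ¥1.73 = ¥50,310.03.
Line 2 (9643.01.33, Zorar, 2,468 liters, ¥248,083.36):
Base rate for 9643.01.33 is 33%.
9643.01.33 has an FTA preferential rate, but origin Zorar is not Belistan; base rate stands.
Duty = ¥248,083.36 × 33% = ¥81,867.51.
Line 3 (7621.18.31, Belistan, 2,385 kg, ¥309,525.30):
Base rate for 7621.18.31 is 15.5% + ¥0.10/kg.
Origin Belistan qualifies under the Astica–Belistan agreement and 7621.18.31 is covered: preferential rate 8% applies instead.
The additional-duty order on 7621.18.31 targets Casius, not Belistan; it does not apply.
Duty = ¥309,525.30 × 8% = ¥24,762.02.
Total = ¥50,310.03 + ¥81,867.51 + ¥24,762.02 = ¥156,939.56.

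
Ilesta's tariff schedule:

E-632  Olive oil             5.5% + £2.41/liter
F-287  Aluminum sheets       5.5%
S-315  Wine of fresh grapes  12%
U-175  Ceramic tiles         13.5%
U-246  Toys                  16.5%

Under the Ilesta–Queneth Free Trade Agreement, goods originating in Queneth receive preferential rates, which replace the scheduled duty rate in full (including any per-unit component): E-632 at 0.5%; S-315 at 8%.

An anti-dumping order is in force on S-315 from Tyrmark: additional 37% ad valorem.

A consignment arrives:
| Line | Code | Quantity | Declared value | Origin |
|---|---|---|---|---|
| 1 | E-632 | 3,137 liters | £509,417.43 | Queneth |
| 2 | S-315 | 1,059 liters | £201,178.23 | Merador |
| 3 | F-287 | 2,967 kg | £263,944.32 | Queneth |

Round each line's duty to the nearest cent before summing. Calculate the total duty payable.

Line 1 (E-632, Queneth, 3,137 liters, £509,417.43):
Base rate for E-632 is 5.5% + £2.41/liter.
Origin Queneth qualifies under the Ilesta–Queneth agreement and E-632 is covered: preferential rate 0.5% applies instead.
Duty = £509,417.43 × 0.5% = £2,547.09.
Line 2 (S-315, Merador, 1,059 liters, £201,178.23):
Base rate for S-315 is 12%.
S-315 has an FTA preferential rate, but origin Merador is not Queneth; base rate stands.
The additional-duty order on S-315 targets Tyrmark, not Merador; it does not apply.
Duty = £201,178.23 × 12% = £24,141.39.
Line 3 (F-287, Queneth, 2,967 kg, £263,944.32):
Base rate for F-287 is 5.5%.
Origin Queneth is the FTA partner but F-287 is not on the preference list; base rate stands.
Duty = £263,944.32 × 5.5% = £14,516.94.
Total = £2,547.09 + £24,141.39 + £14,516.94 = £41,205.42.

£41,205.42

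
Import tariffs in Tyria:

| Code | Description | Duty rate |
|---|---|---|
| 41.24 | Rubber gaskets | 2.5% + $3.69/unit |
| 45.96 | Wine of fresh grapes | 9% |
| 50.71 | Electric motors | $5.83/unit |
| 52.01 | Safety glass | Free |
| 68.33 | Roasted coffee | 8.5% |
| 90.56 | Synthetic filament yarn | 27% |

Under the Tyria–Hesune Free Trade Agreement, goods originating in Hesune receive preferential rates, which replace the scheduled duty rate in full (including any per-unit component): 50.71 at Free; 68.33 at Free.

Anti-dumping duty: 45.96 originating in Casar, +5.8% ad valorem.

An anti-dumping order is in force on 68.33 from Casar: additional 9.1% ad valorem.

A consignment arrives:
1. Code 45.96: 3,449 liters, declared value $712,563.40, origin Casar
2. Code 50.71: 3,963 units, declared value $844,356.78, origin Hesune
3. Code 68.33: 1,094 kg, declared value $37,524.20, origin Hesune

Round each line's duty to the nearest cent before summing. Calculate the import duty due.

$105,459.38

Line 1 (45.96, Casar, 3,449 liters, $712,563.40):
Base rate for 45.96 is 9%.
Additional duty on 45.96 from Casar: +5.8%. Applied ad valorem rate: 9% + 5.8% = 14.8%.
Duty = $712,563.40 × 14.8% = $105,459.38.
Line 2 (50.71, Hesune, 3,963 units, $844,356.78):
Base rate for 50.71 is $5.83/unit.
Origin Hesune qualifies under the Tyria–Hesune agreement and 50.71 is covered: preferential rate Free applies instead.
Duty = $844,356.78 × 0% = $0.00.
Line 3 (68.33, Hesune, 1,094 kg, $37,524.20):
Base rate for 68.33 is 8.5%.
Origin Hesune qualifies under the Tyria–Hesune agreement and 68.33 is covered: preferential rate Free applies instead.
The additional-duty order on 68.33 targets Casar, not Hesune; it does not apply.
Duty = $37,524.20 × 0% = $0.00.
Total = $105,459.38 + $0.00 + $0.00 = $105,459.38.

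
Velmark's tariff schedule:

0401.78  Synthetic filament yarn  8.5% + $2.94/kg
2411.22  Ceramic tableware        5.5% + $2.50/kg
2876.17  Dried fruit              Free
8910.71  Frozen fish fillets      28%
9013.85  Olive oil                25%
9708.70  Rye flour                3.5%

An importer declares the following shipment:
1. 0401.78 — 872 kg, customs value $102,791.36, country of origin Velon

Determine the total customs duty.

Line 1 (0401.78, Velon, 872 kg, $102,791.36):
Base rate for 0401.78 is 8.5% + $2.94/kg.
Duty = $102,791.36 × 8.5% + 872 × $2.94 = $11,300.95.

$11,300.95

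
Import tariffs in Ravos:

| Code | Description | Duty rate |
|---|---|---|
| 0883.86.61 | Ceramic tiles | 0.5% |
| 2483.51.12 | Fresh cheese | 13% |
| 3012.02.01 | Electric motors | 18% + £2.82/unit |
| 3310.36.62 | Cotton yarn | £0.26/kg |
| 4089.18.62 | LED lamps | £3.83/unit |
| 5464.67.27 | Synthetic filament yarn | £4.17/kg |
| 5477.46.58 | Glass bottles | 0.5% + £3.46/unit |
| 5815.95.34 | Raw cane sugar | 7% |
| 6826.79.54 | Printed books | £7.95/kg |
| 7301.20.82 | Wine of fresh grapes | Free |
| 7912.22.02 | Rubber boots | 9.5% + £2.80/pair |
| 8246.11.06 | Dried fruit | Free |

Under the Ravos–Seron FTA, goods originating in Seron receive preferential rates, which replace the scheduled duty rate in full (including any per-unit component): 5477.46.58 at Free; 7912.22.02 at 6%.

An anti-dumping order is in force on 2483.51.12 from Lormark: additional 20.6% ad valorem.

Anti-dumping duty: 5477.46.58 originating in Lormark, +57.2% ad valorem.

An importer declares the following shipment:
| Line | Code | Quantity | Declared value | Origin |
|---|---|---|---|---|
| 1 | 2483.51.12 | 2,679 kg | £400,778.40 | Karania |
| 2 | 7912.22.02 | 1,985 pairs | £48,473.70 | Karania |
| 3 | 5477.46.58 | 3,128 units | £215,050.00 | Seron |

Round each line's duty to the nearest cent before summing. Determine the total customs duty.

£62,264.19

Line 1 (2483.51.12, Karania, 2,679 kg, £400,778.40):
Base rate for 2483.51.12 is 13%.
The additional-duty order on 2483.51.12 targets Lormark, not Karania; it does not apply.
Duty = £400,778.40 × 13% = £52,101.19.
Line 2 (7912.22.02, Karania, 1,985 pairs, £48,473.70):
Base rate for 7912.22.02 is 9.5% + £2.80/pair.
7912.22.02 has an FTA preferential rate, but origin Karania is not Seron; base rate stands.
Duty = £48,473.70 × 9.5% + 1,985 × £2.80 = £10,163.00.
Line 3 (5477.46.58, Seron, 3,128 units, £215,050.00):
Base rate for 5477.46.58 is 0.5% + £3.46/unit.
Origin Seron qualifies under the Ravos–Seron agreement and 5477.46.58 is covered: preferential rate Free applies instead.
The additional-duty order on 5477.46.58 targets Lormark, not Seron; it does not apply.
Duty = £215,050.00 × 0% = £0.00.
Total = £52,101.19 + £10,163.00 + £0.00 = £62,264.19.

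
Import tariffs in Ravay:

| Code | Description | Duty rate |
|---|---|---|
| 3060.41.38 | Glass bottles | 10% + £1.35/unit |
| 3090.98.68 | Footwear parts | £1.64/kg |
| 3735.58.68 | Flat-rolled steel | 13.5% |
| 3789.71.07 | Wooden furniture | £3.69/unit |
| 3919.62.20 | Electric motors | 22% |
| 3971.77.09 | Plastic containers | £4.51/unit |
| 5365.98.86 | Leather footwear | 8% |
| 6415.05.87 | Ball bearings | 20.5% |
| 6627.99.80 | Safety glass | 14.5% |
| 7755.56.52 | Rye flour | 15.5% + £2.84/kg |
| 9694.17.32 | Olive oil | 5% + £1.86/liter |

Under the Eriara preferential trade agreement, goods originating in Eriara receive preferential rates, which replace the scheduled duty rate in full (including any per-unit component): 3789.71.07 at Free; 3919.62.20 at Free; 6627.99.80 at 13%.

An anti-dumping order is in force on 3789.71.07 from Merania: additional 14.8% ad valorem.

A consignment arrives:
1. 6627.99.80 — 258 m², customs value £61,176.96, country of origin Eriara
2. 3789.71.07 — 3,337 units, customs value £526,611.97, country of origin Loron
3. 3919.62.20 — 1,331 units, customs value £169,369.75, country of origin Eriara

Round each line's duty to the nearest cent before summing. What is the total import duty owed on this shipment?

£20,266.53

Line 1 (6627.99.80, Eriara, 258 m², £61,176.96):
Base rate for 6627.99.80 is 14.5%.
Origin Eriara qualifies under the Ravay–Eriara agreement and 6627.99.80 is covered: preferential rate 13% applies instead.
Duty = £61,176.96 × 13% = £7,953.00.
Line 2 (3789.71.07, Loron, 3,337 units, £526,611.97):
Base rate for 3789.71.07 is £3.69/unit.
3789.71.07 has an FTA preferential rate, but origin Loron is not Eriara; base rate stands.
The additional-duty order on 3789.71.07 targets Merania, not Loron; it does not apply.
Duty = 3,337 × £3.69 = £12,313.53.
Line 3 (3919.62.20, Eriara, 1,331 units, £169,369.75):
Base rate for 3919.62.20 is 22%.
Origin Eriara qualifies under the Ravay–Eriara agreement and 3919.62.20 is covered: preferential rate Free applies instead.
Duty = £169,369.75 × 0% = £0.00.
Total = £7,953.00 + £12,313.53 + £0.00 = £20,266.53.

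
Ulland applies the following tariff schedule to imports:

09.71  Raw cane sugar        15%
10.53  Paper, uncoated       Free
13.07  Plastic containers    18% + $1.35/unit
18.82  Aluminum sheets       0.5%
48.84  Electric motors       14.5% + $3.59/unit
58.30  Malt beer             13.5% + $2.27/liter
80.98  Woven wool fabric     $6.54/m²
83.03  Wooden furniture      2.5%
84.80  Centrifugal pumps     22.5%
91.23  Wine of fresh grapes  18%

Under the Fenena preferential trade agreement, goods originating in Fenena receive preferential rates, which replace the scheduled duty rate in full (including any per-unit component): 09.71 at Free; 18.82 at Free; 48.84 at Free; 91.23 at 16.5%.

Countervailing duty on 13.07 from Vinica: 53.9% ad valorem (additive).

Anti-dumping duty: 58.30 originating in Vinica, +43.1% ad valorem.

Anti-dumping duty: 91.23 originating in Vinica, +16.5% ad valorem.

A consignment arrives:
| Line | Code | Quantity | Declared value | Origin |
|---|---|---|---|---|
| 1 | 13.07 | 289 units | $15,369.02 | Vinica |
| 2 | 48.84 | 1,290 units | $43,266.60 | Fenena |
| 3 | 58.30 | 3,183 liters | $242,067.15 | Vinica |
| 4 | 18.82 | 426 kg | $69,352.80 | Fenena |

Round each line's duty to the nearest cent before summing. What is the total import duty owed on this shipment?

$155,675.90

Line 1 (13.07, Vinica, 289 units, $15,369.02):
Base rate for 13.07 is 18% + $1.35/unit.
Additional duty on 13.07 from Vinica: +53.9%. Applied ad valorem rate: 18% + 53.9% = 71.9%.
Duty = $15,369.02 × 71.9% + 289 × $1.35 = $11,440.48.
Line 2 (48.84, Fenena, 1,290 units, $43,266.60):
Base rate for 48.84 is 14.5% + $3.59/unit.
Origin Fenena qualifies under the Ulland–Fenena agreement and 48.84 is covered: preferential rate Free applies instead.
Duty = $43,266.60 × 0% = $0.00.
Line 3 (58.30, Vinica, 3,183 liters, $242,067.15):
Base rate for 58.30 is 13.5% + $2.27/liter.
Additional duty on 58.30 from Vinica: +43.1%. Applied ad valorem rate: 13.5% + 43.1% = 56.6%.
Duty = $242,067.15 × 56.6% + 3,183 × $2.27 = $144,235.42.
Line 4 (18.82, Fenena, 426 kg, $69,352.80):
Base rate for 18.82 is 0.5%.
Origin Fenena qualifies under the Ulland–Fenena agreement and 18.82 is covered: preferential rate Free applies instead.
Duty = $69,352.80 × 0% = $0.00.
Total = $11,440.48 + $0.00 + $144,235.42 + $0.00 = $155,675.90.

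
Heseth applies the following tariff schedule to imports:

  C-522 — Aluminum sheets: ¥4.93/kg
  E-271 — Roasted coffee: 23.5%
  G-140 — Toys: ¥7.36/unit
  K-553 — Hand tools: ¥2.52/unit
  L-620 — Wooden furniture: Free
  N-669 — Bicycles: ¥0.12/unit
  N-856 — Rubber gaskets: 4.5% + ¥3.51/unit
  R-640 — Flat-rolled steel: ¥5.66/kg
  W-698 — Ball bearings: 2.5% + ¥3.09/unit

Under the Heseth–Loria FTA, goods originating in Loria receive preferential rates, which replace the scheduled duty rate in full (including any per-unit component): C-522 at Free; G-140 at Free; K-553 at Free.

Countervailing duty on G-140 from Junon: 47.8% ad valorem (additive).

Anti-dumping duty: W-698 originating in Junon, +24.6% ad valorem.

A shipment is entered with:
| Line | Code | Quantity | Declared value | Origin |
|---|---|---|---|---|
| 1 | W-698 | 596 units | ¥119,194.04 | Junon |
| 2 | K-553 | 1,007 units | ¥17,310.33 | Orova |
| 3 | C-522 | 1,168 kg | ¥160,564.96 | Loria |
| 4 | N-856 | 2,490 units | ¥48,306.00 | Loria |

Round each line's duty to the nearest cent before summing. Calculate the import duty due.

Line 1 (W-698, Junon, 596 units, ¥119,194.04):
Base rate for W-698 is 2.5% + ¥3.09/unit.
Additional duty on W-698 from Junon: +24.6%. Applied ad valorem rate: 2.5% + 24.6% = 27.1%.
Duty = ¥119,194.04 × 27.1% + 596 × ¥3.09 = ¥34,143.22.
Line 2 (K-553, Orova, 1,007 units, ¥17,310.33):
Base rate for K-553 is ¥2.52/unit.
K-553 has an FTA preferential rate, but origin Orova is not Loria; base rate stands.
Duty = 1,007 × ¥2.52 = ¥2,537.64.
Line 3 (C-522, Loria, 1,168 kg, ¥160,564.96):
Base rate for C-522 is ¥4.93/kg.
Origin Loria qualifies under the Heseth–Loria agreement and C-522 is covered: preferential rate Free applies instead.
Duty = ¥160,564.96 × 0% = ¥0.00.
Line 4 (N-856, Loria, 2,490 units, ¥48,306.00):
Base rate for N-856 is 4.5% + ¥3.51/unit.
Origin Loria is the FTA partner but N-856 is not on the preference list; base rate stands.
Duty = ¥48,306.00 × 4.5% + 2,490 × ¥3.51 = ¥10,913.67.
Total = ¥34,143.22 + ¥2,537.64 + ¥0.00 + ¥10,913.67 = ¥47,594.53.

¥47,594.53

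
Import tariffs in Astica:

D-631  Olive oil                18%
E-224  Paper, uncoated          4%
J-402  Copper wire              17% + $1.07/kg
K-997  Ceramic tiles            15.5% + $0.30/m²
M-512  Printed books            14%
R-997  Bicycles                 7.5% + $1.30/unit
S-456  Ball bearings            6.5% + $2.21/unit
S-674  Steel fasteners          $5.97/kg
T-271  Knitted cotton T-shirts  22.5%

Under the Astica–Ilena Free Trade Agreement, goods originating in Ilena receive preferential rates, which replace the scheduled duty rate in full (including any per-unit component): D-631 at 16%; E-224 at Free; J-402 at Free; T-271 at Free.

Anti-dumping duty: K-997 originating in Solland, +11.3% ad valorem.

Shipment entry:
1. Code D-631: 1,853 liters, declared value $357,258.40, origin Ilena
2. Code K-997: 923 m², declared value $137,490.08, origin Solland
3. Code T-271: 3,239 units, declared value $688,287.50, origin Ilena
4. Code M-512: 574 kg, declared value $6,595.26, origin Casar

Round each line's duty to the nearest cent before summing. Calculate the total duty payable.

$95,208.92

Line 1 (D-631, Ilena, 1,853 liters, $357,258.40):
Base rate for D-631 is 18%.
Origin Ilena qualifies under the Astica–Ilena agreement and D-631 is covered: preferential rate 16% applies instead.
Duty = $357,258.40 × 16% = $57,161.34.
Line 2 (K-997, Solland, 923 m², $137,490.08):
Base rate for K-997 is 15.5% + $0.30/m².
Additional duty on K-997 from Solland: +11.3%. Applied ad valorem rate: 15.5% + 11.3% = 26.8%.
Duty = $137,490.08 × 26.8% + 923 × $0.30 = $37,124.24.
Line 3 (T-271, Ilena, 3,239 units, $688,287.50):
Base rate for T-271 is 22.5%.
Origin Ilena qualifies under the Astica–Ilena agreement and T-271 is covered: preferential rate Free applies instead.
Duty = $688,287.50 × 0% = $0.00.
Line 4 (M-512, Casar, 574 kg, $6,595.26):
Base rate for M-512 is 14%.
Duty = $6,595.26 × 14% = $923.34.
Total = $57,161.34 + $37,124.24 + $0.00 + $923.34 = $95,208.92.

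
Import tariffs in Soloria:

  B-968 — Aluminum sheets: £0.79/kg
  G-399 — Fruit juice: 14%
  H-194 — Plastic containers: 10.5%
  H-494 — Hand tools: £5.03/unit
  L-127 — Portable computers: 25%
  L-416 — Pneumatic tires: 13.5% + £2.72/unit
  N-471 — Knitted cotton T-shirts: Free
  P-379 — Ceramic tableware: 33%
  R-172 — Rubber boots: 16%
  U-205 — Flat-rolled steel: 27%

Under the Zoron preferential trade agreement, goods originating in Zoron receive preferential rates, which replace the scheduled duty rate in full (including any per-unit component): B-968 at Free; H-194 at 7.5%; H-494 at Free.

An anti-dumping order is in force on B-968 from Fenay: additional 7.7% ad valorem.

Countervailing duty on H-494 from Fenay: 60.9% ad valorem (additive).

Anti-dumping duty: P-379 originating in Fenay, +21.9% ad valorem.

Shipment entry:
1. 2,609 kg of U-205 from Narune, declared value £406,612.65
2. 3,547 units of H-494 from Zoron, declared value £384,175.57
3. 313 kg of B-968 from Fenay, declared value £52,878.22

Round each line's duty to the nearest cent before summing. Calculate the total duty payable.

£114,104.31

Line 1 (U-205, Narune, 2,609 kg, £406,612.65):
Base rate for U-205 is 27%.
Duty = £406,612.65 × 27% = £109,785.42.
Line 2 (H-494, Zoron, 3,547 units, £384,175.57):
Base rate for H-494 is £5.03/unit.
Origin Zoron qualifies under the Soloria–Zoron agreement and H-494 is covered: preferential rate Free applies instead.
The additional-duty order on H-494 targets Fenay, not Zoron; it does not apply.
Duty = £384,175.57 × 0% = £0.00.
Line 3 (B-968, Fenay, 313 kg, £52,878.22):
Base rate for B-968 is £0.79/kg.
B-968 has an FTA preferential rate, but origin Fenay is not Zoron; base rate stands.
Additional duty on B-968 from Fenay: +7.7% ad valorem. Applied ad valorem rate = 7.7%.
Duty = £52,878.22 × 7.7% + 313 × £0.79 = £4,318.89.
Total = £109,785.42 + £0.00 + £4,318.89 = £114,104.31.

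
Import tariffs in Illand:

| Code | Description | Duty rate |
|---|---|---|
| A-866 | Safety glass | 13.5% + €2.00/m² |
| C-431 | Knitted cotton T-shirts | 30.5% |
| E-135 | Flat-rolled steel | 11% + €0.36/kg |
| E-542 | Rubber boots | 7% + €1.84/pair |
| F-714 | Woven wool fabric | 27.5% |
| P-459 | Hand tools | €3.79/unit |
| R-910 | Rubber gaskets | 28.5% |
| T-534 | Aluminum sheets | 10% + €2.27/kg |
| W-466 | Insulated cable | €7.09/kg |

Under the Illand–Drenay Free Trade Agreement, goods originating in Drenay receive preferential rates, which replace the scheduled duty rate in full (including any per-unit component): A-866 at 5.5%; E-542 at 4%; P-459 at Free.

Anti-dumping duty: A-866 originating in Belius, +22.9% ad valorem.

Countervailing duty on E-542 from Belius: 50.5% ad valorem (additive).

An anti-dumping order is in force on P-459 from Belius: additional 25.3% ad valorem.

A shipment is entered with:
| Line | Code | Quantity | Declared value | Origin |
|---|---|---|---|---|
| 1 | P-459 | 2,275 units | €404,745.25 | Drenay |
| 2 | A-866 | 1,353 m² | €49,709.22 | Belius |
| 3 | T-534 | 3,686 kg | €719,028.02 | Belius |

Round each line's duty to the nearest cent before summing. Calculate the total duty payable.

Line 1 (P-459, Drenay, 2,275 units, €404,745.25):
Base rate for P-459 is €3.79/unit.
Origin Drenay qualifies under the Illand–Drenay agreement and P-459 is covered: preferential rate Free applies instead.
The additional-duty order on P-459 targets Belius, not Drenay; it does not apply.
Duty = €404,745.25 × 0% = €0.00.
Line 2 (A-866, Belius, 1,353 m², €49,709.22):
Base rate for A-866 is 13.5% + €2.00/m².
A-866 has an FTA preferential rate, but origin Belius is not Drenay; base rate stands.
Additional duty on A-866 from Belius: +22.9%. Applied ad valorem rate: 13.5% + 22.9% = 36.4%.
Duty = €49,709.22 × 36.4% + 1,353 × €2.00 = €20,800.16.
Line 3 (T-534, Belius, 3,686 kg, €719,028.02):
Base rate for T-534 is 10% + €2.27/kg.
Duty = €719,028.02 × 10% + 3,686 × €2.27 = €80,270.02.
Total = €0.00 + €20,800.16 + €80,270.02 = €101,070.18.

€101,070.18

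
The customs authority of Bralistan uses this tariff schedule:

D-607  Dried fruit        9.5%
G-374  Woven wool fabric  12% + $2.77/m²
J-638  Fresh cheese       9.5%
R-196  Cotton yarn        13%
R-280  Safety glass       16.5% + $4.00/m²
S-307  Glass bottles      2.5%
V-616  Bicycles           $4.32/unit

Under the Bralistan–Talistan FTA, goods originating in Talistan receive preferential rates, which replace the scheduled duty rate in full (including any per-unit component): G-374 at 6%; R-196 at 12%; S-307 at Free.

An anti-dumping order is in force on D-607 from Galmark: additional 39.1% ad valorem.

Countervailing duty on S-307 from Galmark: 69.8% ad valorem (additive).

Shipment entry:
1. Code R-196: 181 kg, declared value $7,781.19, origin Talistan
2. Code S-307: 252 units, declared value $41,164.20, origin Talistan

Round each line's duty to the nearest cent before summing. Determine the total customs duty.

Line 1 (R-196, Talistan, 181 kg, $7,781.19):
Base rate for R-196 is 13%.
Origin Talistan qualifies under the Bralistan–Talistan agreement and R-196 is covered: preferential rate 12% applies instead.
Duty = $7,781.19 × 12% = $933.74.
Line 2 (S-307, Talistan, 252 units, $41,164.20):
Base rate for S-307 is 2.5%.
Origin Talistan qualifies under the Bralistan–Talistan agreement and S-307 is covered: preferential rate Free applies instead.
The additional-duty order on S-307 targets Galmark, not Talistan; it does not apply.
Duty = $41,164.20 × 0% = $0.00.
Total = $933.74 + $0.00 = $933.74.

$933.74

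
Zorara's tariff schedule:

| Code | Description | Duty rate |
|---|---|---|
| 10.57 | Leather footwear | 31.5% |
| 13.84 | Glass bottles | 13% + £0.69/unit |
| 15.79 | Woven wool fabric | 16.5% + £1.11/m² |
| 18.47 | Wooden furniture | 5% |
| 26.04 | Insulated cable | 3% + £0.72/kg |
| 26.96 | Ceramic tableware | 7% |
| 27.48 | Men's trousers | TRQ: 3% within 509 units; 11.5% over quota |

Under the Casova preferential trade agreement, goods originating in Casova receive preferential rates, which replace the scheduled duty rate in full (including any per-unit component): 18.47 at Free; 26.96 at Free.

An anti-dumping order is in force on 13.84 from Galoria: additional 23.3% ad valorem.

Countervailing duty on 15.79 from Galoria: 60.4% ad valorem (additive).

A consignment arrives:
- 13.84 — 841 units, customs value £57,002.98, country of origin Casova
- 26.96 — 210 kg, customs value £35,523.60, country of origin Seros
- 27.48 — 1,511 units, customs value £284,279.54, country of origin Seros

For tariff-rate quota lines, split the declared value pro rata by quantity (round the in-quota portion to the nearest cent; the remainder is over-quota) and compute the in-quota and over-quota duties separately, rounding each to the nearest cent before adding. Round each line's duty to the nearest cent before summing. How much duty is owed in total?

£35,029.60

Line 1 (13.84, Casova, 841 units, £57,002.98):
Base rate for 13.84 is 13% + £0.69/unit.
Origin Casova is the FTA partner but 13.84 is not on the preference list; base rate stands.
The additional-duty order on 13.84 targets Galoria, not Casova; it does not apply.
Duty = £57,002.98 × 13% + 841 × £0.69 = £7,990.68.
Line 2 (26.96, Seros, 210 kg, £35,523.60):
Base rate for 26.96 is 7%.
26.96 has an FTA preferential rate, but origin Seros is not Casova; base rate stands.
Duty = £35,523.60 × 7% = £2,486.65.
Line 3 (27.48, Seros, 1,511 units, £284,279.54):
Code 27.48 is under a tariff-rate quota (threshold 509 units). In-quota: 509 units at 3%; over-quota: 1,002 units at 11.5%.
Pro-rata value split: in-quota = £284,279.54 × 509/1,511 = £95,763.26; over-quota = £284,279.54 − £95,763.26 = £188,516.28.
In-quota duty = £95,763.26 × 3% = £2,872.90. Over-quota duty = £188,516.28 × 11.5% = £21,679.37.
Line duty = £2,872.90 + £21,679.37 = £24,552.27.
Total = £7,990.68 + £2,486.65 + £24,552.27 = £35,029.60.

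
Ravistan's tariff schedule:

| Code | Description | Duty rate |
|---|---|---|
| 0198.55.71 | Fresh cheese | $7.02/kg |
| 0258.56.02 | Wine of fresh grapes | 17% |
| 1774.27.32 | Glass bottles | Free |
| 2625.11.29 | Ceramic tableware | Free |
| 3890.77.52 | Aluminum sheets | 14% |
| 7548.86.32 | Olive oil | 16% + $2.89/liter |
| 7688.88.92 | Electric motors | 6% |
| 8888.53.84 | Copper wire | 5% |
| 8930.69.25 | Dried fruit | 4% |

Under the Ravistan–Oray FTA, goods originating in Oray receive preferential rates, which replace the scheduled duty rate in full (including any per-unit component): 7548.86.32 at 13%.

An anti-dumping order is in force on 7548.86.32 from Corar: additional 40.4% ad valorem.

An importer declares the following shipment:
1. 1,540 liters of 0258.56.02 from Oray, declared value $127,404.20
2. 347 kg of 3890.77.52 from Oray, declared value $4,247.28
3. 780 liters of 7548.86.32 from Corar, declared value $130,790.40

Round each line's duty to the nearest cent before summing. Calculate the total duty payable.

$98,273.32

Line 1 (0258.56.02, Oray, 1,540 liters, $127,404.20):
Base rate for 0258.56.02 is 17%.
Origin Oray is the FTA partner but 0258.56.02 is not on the preference list; base rate stands.
Duty = $127,404.20 × 17% = $21,658.71.
Line 2 (3890.77.52, Oray, 347 kg, $4,247.28):
Base rate for 3890.77.52 is 14%.
Origin Oray is the FTA partner but 3890.77.52 is not on the preference list; base rate stands.
Duty = $4,247.28 × 14% = $594.62.
Line 3 (7548.86.32, Corar, 780 liters, $130,790.40):
Base rate for 7548.86.32 is 16% + $2.89/liter.
7548.86.32 has an FTA preferential rate, but origin Corar is not Oray; base rate stands.
Additional duty on 7548.86.32 from Corar: +40.4%. Applied ad valorem rate: 16% + 40.4% = 56.4%.
Duty = $130,790.40 × 56.4% + 780 × $2.89 = $76,019.99.
Total = $21,658.71 + $594.62 + $76,019.99 = $98,273.32.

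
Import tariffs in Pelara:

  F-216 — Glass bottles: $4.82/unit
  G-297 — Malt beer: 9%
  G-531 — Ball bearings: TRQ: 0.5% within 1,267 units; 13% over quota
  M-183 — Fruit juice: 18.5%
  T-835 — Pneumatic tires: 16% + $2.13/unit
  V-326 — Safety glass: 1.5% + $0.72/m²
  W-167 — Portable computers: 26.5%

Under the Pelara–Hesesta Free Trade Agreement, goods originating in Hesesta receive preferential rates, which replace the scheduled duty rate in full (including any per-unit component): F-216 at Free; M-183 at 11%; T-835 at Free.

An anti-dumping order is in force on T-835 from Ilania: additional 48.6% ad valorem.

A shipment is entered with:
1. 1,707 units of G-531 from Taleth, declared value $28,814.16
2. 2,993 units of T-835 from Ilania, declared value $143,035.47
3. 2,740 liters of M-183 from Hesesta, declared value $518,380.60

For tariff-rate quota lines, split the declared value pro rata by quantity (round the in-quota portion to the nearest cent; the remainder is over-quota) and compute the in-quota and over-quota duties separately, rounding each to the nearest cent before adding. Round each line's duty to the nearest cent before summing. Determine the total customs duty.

Line 1 (G-531, Taleth, 1,707 units, $28,814.16):
Code G-531 is under a tariff-rate quota (threshold 1,267 units). In-quota: 1,267 units at 0.5%; over-quota: 440 units at 13%.
Pro-rata value split: in-quota = $28,814.16 × 1,267/1,707 = $21,386.96; over-quota = $28,814.16 − $21,386.96 = $7,427.20.
In-quota duty = $21,386.96 × 0.5% = $106.93. Over-quota duty = $7,427.20 × 13% = $965.54.
Line duty = $106.93 + $965.54 = $1,072.47.
Line 2 (T-835, Ilania, 2,993 units, $143,035.47):
Base rate for T-835 is 16% + $2.13/unit.
T-835 has an FTA preferential rate, but origin Ilania is not Hesesta; base rate stands.
Additional duty on T-835 from Ilania: +48.6%. Applied ad valorem rate: 16% + 48.6% = 64.6%.
Duty = $143,035.47 × 64.6% + 2,993 × $2.13 = $98,776.00.
Line 3 (M-183, Hesesta, 2,740 liters, $518,380.60):
Base rate for M-183 is 18.5%.
Origin Hesesta qualifies under the Pelara–Hesesta agreement and M-183 is covered: preferential rate 11% applies instead.
Duty = $518,380.60 × 11% = $57,021.87.
Total = $1,072.47 + $98,776.00 + $57,021.87 = $156,870.34.

$156,870.34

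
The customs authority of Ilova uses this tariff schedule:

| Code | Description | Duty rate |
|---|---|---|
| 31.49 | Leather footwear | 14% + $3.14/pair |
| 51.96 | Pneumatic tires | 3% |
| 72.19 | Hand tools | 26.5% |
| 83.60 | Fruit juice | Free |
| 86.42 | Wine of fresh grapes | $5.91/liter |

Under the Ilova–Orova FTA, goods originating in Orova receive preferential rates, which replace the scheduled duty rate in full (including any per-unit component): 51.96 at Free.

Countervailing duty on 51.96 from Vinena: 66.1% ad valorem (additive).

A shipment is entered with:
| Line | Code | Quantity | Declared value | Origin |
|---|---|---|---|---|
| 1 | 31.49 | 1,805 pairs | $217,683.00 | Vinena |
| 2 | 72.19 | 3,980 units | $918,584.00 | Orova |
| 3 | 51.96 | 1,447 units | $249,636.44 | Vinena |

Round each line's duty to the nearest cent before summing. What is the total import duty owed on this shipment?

Line 1 (31.49, Vinena, 1,805 pairs, $217,683.00):
Base rate for 31.49 is 14% + $3.14/pair.
Duty = $217,683.00 × 14% + 1,805 × $3.14 = $36,143.32.
Line 2 (72.19, Orova, 3,980 units, $918,584.00):
Base rate for 72.19 is 26.5%.
Origin Orova is the FTA partner but 72.19 is not on the preference list; base rate stands.
Duty = $918,584.00 × 26.5% = $243,424.76.
Line 3 (51.96, Vinena, 1,447 units, $249,636.44):
Base rate for 51.96 is 3%.
51.96 has an FTA preferential rate, but origin Vinena is not Orova; base rate stands.
Additional duty on 51.96 from Vinena: +66.1%. Applied ad valorem rate: 3% + 66.1% = 69.1%.
Duty = $249,636.44 × 69.1% = $172,498.78.
Total = $36,143.32 + $243,424.76 + $172,498.78 = $452,066.86.

$452,066.86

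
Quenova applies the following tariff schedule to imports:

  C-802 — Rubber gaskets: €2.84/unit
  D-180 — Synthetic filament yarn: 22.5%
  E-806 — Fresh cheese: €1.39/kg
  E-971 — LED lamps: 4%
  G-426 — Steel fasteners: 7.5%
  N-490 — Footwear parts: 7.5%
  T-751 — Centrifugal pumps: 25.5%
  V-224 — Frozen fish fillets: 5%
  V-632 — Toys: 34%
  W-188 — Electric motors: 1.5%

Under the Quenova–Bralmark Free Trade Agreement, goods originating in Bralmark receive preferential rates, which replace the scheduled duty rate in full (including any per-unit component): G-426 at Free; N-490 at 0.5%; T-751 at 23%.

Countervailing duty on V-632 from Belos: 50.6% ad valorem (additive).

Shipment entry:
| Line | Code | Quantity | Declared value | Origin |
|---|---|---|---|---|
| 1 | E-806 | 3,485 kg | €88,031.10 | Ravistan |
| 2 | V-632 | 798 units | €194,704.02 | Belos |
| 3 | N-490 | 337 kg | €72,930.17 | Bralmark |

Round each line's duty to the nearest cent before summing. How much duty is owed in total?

Line 1 (E-806, Ravistan, 3,485 kg, €88,031.10):
Base rate for E-806 is €1.39/kg.
Duty = 3,485 × €1.39 = €4,844.15.
Line 2 (V-632, Belos, 798 units, €194,704.02):
Base rate for V-632 is 34%.
Additional duty on V-632 from Belos: +50.6%. Applied ad valorem rate: 34% + 50.6% = 84.6%.
Duty = €194,704.02 × 84.6% = €164,719.60.
Line 3 (N-490, Bralmark, 337 kg, €72,930.17):
Base rate for N-490 is 7.5%.
Origin Bralmark qualifies under the Quenova–Bralmark agreement and N-490 is covered: preferential rate 0.5% applies instead.
Duty = €72,930.17 × 0.5% = €364.65.
Total = €4,844.15 + €164,719.60 + €364.65 = €169,928.40.

€169,928.40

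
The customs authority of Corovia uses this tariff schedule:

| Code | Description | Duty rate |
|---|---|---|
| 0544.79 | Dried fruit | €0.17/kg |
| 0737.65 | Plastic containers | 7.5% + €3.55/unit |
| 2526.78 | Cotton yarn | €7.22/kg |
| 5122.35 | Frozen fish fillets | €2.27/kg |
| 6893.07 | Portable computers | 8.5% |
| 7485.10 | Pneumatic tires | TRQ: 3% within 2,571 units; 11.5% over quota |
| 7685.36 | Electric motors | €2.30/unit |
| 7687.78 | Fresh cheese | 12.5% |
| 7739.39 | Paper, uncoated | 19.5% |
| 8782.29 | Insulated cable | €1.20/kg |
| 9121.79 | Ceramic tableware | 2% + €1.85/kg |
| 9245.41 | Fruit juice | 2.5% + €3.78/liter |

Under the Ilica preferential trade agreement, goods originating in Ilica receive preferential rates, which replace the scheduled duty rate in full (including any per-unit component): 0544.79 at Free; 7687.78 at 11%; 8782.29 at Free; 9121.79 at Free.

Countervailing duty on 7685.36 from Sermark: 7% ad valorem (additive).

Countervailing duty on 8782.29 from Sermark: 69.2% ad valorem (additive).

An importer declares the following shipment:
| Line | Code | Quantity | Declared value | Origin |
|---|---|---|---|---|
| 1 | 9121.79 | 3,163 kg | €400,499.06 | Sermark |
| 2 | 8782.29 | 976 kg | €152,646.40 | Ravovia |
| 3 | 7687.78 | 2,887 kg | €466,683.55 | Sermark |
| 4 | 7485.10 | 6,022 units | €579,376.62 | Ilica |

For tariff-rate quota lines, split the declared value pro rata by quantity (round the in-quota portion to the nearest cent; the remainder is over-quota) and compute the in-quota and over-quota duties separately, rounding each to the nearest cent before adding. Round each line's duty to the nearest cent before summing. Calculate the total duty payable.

Line 1 (9121.79, Sermark, 3,163 kg, €400,499.06):
Base rate for 9121.79 is 2% + €1.85/kg.
9121.79 has an FTA preferential rate, but origin Sermark is not Ilica; base rate stands.
Duty = €400,499.06 × 2% + 3,163 × €1.85 = €13,861.53.
Line 2 (8782.29, Ravovia, 976 kg, €152,646.40):
Base rate for 8782.29 is €1.20/kg.
8782.29 has an FTA preferential rate, but origin Ravovia is not Ilica; base rate stands.
The additional-duty order on 8782.29 targets Sermark, not Ravovia; it does not apply.
Duty = 976 × €1.20 = €1,171.20.
Line 3 (7687.78, Sermark, 2,887 kg, €466,683.55):
Base rate for 7687.78 is 12.5%.
7687.78 has an FTA preferential rate, but origin Sermark is not Ilica; base rate stands.
Duty = €466,683.55 × 12.5% = €58,335.44.
Line 4 (7485.10, Ilica, 6,022 units, €579,376.62):
Code 7485.10 is under a tariff-rate quota (threshold 2,571 units). In-quota: 2,571 units at 3%; over-quota: 3,451 units at 11.5%.
Pro-rata value split: in-quota = €579,376.62 × 2,571/6,022 = €247,355.91; over-quota = €579,376.62 − €247,355.91 = €332,020.71.
In-quota duty = €247,355.91 × 3% = €7,420.68. Over-quota duty = €332,020.71 × 11.5% = €38,182.38.
Line duty = €7,420.68 + €38,182.38 = €45,603.06.
Total = €13,861.53 + €1,171.20 + €58,335.44 + €45,603.06 = €118,971.23.

€118,971.23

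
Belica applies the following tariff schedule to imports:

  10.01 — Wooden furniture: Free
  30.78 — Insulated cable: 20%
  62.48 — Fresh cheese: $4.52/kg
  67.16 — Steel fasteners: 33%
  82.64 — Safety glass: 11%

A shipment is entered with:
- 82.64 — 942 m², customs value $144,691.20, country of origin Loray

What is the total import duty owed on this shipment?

$15,916.03

Line 1 (82.64, Loray, 942 m², $144,691.20):
Base rate for 82.64 is 11%.
Duty = $144,691.20 × 11% = $15,916.03.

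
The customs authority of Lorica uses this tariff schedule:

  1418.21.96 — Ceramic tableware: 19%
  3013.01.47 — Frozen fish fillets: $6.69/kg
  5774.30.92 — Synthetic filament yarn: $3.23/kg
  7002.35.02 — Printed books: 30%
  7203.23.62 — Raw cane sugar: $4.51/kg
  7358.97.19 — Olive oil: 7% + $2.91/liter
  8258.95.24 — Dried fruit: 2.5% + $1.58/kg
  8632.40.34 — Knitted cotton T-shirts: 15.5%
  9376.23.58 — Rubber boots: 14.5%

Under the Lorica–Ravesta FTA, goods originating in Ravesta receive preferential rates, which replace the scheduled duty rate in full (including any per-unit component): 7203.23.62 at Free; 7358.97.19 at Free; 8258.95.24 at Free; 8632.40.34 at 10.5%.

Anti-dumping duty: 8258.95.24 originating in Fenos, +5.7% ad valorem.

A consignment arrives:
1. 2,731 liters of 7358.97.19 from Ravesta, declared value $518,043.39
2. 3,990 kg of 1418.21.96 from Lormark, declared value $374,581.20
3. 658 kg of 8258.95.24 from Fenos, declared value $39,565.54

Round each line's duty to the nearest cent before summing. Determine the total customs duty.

Line 1 (7358.97.19, Ravesta, 2,731 liters, $518,043.39):
Base rate for 7358.97.19 is 7% + $2.91/liter.
Origin Ravesta qualifies under the Lorica–Ravesta agreement and 7358.97.19 is covered: preferential rate Free applies instead.
Duty = $518,043.39 × 0% = $0.00.
Line 2 (1418.21.96, Lormark, 3,990 kg, $374,581.20):
Base rate for 1418.21.96 is 19%.
Duty = $374,581.20 × 19% = $71,170.43.
Line 3 (8258.95.24, Fenos, 658 kg, $39,565.54):
Base rate for 8258.95.24 is 2.5% + $1.58/kg.
8258.95.24 has an FTA preferential rate, but origin Fenos is not Ravesta; base rate stands.
Additional duty on 8258.95.24 from Fenos: +5.7%. Applied ad valorem rate: 2.5% + 5.7% = 8.2%.
Duty = $39,565.54 × 8.2% + 658 × $1.58 = $4,284.01.
Total = $0.00 + $71,170.43 + $4,284.01 = $75,454.44.

$75,454.44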